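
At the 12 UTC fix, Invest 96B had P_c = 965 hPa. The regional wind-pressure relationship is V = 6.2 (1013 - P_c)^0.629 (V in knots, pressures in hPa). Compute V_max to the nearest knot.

ΔP = 1013 − 965 = 48 hPa.
48^0.629 ≈ 11.416.
V ≈ 6.2 × 11.416 ≈ 70.8 kt.

71 kt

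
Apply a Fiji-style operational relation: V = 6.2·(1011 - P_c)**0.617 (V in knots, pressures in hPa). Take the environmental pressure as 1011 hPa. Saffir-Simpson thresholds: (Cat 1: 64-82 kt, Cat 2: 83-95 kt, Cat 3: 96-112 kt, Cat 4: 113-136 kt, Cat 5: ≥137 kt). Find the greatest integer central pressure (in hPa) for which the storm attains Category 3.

926 hPa

Category 3 begins at V = 96 kt.
Required ΔP = (96/6.2)^(1/0.617) = 15.484^1.621 ≈ 84.82 hPa.
P_c ≤ 1011 − 84.82 = 926.18, so the highest integer P_c is 926 hPa.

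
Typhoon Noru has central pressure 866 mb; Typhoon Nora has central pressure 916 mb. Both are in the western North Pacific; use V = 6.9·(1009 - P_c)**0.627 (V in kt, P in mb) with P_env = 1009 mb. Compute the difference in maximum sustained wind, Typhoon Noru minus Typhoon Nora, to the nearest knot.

37 kt

Typhoon Noru: ΔP = 143; V ≈ 6.9 × 143^0.627 ≈ 154.97 kt.
Typhoon Nora: ΔP = 93; V ≈ 6.9 × 93^0.627 ≈ 118.33 kt.
Difference ≈ 154.97 − 118.33 = 36.64 → 37 kt.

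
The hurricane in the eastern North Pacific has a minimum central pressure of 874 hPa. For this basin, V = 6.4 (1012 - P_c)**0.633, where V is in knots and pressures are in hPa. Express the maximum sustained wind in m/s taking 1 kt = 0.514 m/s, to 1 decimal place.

74.4 m/s

ΔP = 1012 − 874 = 138 hPa.
V ≈ 6.4 × 138^0.633 = 6.4 × 22.623 ≈ 144.785 kt.
144.785 × 0.514 ≈ 74.42 m/s → 74.4 m/s.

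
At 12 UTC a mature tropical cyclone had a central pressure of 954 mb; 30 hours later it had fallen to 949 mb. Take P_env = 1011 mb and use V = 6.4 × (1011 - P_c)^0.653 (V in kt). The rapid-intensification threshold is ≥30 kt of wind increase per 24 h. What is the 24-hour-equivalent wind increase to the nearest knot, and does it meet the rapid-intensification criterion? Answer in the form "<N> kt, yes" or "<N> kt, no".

4 kt, no

V₁: ΔP = 57, V ≈ 6.4 × 57^0.653 ≈ 89.69 kt.
V₂: ΔP = 62, V ≈ 6.4 × 62^0.653 ≈ 94.76 kt.
ΔV over 30 h = 5.07 kt → 24 h equivalent = 5.07 × 24/30 ≈ 4.06 kt.
4 kt < 30 kt ⇒ not rapid intensification.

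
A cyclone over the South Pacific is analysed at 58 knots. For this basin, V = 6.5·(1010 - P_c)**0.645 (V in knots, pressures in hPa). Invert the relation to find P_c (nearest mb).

980 mb

ΔP = (V / 6.5)^(1/0.645) = (58/6.5)^1.550.
58/6.5 = 8.923; 8.923^1.550 ≈ 29.76 mb.
P_c = 1010 − 29.76 = 980.24 ≈ 980 mb.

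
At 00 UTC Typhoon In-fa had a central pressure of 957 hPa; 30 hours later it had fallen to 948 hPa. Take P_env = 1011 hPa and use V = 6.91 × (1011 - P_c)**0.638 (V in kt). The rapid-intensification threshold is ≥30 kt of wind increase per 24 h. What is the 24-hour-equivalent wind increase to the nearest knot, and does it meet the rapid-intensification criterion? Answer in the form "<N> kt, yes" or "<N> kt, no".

V₁: ΔP = 54, V ≈ 6.91 × 54^0.638 ≈ 88.05 kt.
V₂: ΔP = 63, V ≈ 6.91 × 63^0.638 ≈ 97.15 kt.
ΔV over 30 h = 9.10 kt → 24 h equivalent = 9.10 × 24/30 ≈ 7.28 kt.
7 kt < 30 kt ⇒ not rapid intensification.

7 kt, no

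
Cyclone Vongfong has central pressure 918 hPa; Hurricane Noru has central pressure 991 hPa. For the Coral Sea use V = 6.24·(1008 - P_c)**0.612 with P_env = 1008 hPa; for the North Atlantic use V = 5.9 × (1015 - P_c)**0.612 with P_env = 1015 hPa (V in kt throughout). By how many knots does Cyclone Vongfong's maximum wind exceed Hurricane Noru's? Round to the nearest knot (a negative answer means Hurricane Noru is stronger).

57 kt

Cyclone Vongfong: ΔP = 90; V ≈ 6.24 × 90^0.612 ≈ 97.99 kt.
Hurricane Noru: ΔP = 24; V ≈ 5.9 × 24^0.612 ≈ 41.26 kt.
Difference ≈ 97.99 − 41.26 = 56.73 → 57 kt.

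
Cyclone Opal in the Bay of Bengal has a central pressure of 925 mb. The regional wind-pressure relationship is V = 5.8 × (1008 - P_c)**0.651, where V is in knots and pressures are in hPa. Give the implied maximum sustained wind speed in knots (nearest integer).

103 kt

ΔP = 1008 − 925 = 83 mb.
83^0.651 ≈ 17.755.
V ≈ 5.8 × 17.755 ≈ 103.0 kt.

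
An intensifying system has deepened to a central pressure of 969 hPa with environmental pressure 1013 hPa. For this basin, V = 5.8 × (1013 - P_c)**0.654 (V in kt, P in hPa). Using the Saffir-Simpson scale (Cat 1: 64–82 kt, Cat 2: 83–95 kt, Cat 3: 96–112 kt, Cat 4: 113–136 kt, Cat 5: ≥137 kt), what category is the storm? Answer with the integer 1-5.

1

ΔP = 1013 − 969 = 44 hPa.
V ≈ 5.8 × 44^0.654 = 5.8 × 11.88 ≈ 69 kt.
69 kt falls in the Category 1 band.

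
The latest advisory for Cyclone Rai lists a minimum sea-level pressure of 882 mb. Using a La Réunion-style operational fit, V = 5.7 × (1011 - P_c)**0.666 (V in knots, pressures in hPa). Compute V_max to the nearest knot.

ΔP = 1011 − 882 = 129 mb.
129^0.666 ≈ 25.448.
V ≈ 5.7 × 25.448 ≈ 145.1 kt.

145 kt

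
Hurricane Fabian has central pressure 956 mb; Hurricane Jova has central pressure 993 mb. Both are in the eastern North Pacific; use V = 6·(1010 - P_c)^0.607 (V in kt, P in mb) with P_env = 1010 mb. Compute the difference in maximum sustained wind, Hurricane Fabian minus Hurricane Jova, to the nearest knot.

Hurricane Fabian: ΔP = 54; V ≈ 6 × 54^0.607 ≈ 67.56 kt.
Hurricane Jova: ΔP = 17; V ≈ 6 × 17^0.607 ≈ 33.50 kt.
Difference ≈ 67.56 − 33.50 = 34.06 → 34 kt.

34 kt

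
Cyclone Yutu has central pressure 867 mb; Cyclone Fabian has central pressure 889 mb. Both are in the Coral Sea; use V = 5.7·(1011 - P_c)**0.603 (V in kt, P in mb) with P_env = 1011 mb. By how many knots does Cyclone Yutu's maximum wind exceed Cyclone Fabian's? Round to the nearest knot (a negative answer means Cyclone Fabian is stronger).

Cyclone Yutu: ΔP = 144; V ≈ 5.7 × 144^0.603 ≈ 114.12 kt.
Cyclone Fabian: ΔP = 122; V ≈ 5.7 × 122^0.603 ≈ 103.26 kt.
Difference ≈ 114.12 − 103.26 = 10.86 → 11 kt.

11 kt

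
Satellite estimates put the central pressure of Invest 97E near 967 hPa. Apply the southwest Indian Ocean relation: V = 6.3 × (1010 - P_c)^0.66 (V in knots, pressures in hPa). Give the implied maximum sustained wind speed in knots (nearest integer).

75 kt

ΔP = 1010 − 967 = 43 hPa.
43^0.66 ≈ 11.970.
V ≈ 6.3 × 11.970 ≈ 75.4 kt.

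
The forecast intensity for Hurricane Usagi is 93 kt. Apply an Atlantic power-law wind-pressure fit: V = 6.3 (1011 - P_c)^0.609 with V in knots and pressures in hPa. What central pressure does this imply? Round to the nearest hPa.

ΔP = (V / 6.3)^(1/0.609) = (93/6.3)^1.642.
93/6.3 = 14.762; 14.762^1.642 ≈ 83.13 hPa.
P_c = 1011 − 83.13 = 927.87 ≈ 928 hPa.

928 hPa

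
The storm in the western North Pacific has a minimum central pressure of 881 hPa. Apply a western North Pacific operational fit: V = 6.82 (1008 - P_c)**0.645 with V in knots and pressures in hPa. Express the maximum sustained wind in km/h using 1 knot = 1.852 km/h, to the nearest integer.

287 km/h

ΔP = 1008 − 881 = 127 hPa.
V ≈ 6.82 × 127^0.645 = 6.82 × 22.749 ≈ 155.145 kt.
155.145 × 1.852 ≈ 287.33 km/h → 287 km/h.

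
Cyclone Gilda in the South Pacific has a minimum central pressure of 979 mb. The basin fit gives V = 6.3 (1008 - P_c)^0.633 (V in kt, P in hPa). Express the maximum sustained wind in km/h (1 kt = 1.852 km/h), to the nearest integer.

98 km/h

ΔP = 1008 − 979 = 29 mb.
V ≈ 6.3 × 29^0.633 = 6.3 × 8.427 ≈ 53.093 kt.
53.093 × 1.852 ≈ 98.33 km/h → 98 km/h.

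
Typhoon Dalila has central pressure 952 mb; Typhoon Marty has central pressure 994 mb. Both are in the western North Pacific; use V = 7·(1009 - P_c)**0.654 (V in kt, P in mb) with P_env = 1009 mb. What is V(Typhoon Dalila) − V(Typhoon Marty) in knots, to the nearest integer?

57 kt

Typhoon Dalila: ΔP = 57; V ≈ 7 × 57^0.654 ≈ 98.50 kt.
Typhoon Marty: ΔP = 15; V ≈ 7 × 15^0.654 ≈ 41.14 kt.
Difference ≈ 98.50 − 41.14 = 57.36 → 57 kt.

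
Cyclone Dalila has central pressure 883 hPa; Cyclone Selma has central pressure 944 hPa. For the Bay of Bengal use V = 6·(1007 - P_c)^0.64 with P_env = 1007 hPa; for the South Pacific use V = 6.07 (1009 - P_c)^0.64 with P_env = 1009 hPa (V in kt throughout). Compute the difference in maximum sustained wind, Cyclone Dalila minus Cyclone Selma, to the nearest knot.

43 kt

Cyclone Dalila: ΔP = 124; V ≈ 6 × 124^0.64 ≈ 131.20 kt.
Cyclone Selma: ΔP = 65; V ≈ 6.07 × 65^0.64 ≈ 87.79 kt.
Difference ≈ 131.20 − 87.79 = 43.41 → 43 kt.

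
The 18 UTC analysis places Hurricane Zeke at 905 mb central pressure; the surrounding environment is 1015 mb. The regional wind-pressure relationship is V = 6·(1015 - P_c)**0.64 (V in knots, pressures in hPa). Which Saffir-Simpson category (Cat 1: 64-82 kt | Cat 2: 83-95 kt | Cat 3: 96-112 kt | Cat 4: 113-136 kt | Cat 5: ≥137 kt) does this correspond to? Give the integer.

4

ΔP = 1015 − 905 = 110 mb.
V ≈ 6 × 110^0.64 = 6 × 20.25 ≈ 122 kt.
122 kt falls in the Category 4 band.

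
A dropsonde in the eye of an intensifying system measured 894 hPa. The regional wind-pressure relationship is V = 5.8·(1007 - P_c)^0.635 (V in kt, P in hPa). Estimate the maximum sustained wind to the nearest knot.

117 kt

ΔP = 1007 − 894 = 113 hPa.
113^0.635 ≈ 20.124.
V ≈ 5.8 × 20.124 ≈ 116.7 kt.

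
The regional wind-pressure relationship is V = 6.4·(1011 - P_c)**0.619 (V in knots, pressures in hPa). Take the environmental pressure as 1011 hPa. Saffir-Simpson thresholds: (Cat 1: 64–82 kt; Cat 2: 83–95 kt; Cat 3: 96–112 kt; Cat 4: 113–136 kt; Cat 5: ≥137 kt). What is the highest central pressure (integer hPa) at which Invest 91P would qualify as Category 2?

948 hPa

Category 2 begins at V = 83 kt.
Required ΔP = (83/6.4)^(1/0.619) = 12.969^1.616 ≈ 62.79 hPa.
P_c ≤ 1011 − 62.79 = 948.21, so the highest integer P_c is 948 hPa.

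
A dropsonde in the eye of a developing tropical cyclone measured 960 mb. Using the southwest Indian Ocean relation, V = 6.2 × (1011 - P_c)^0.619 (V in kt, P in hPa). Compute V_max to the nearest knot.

ΔP = 1011 − 960 = 51 mb.
51^0.619 ≈ 11.402.
V ≈ 6.2 × 11.402 ≈ 70.7 kt.

71 kt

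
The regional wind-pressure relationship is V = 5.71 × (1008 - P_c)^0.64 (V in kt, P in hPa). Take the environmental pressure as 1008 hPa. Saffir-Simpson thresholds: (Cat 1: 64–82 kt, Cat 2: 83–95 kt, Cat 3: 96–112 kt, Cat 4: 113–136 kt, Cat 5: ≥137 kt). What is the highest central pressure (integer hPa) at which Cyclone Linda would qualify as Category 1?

964 hPa

Category 1 begins at V = 64 kt.
Required ΔP = (64/5.71)^(1/0.64) = 11.208^1.562 ≈ 43.64 hPa.
P_c ≤ 1008 − 43.64 = 964.36, so the highest integer P_c is 964 hPa.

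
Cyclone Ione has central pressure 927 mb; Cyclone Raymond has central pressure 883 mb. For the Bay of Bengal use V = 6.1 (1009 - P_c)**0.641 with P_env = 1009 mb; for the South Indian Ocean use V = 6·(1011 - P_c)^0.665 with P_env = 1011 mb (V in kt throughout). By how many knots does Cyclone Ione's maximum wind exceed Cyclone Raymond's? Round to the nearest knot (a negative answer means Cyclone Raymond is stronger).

-48 kt

Cyclone Ione: ΔP = 82; V ≈ 6.1 × 82^0.641 ≈ 102.82 kt.
Cyclone Raymond: ΔP = 128; V ≈ 6 × 128^0.665 ≈ 151.16 kt.
Difference ≈ 102.82 − 151.16 = -48.34 → -48 kt.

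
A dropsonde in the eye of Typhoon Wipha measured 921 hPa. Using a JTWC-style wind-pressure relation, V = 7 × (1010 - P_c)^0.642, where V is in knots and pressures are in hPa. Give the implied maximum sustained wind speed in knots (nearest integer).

ΔP = 1010 − 921 = 89 hPa.
89^0.642 ≈ 17.845.
V ≈ 7 × 17.845 ≈ 124.9 kt.

125 kt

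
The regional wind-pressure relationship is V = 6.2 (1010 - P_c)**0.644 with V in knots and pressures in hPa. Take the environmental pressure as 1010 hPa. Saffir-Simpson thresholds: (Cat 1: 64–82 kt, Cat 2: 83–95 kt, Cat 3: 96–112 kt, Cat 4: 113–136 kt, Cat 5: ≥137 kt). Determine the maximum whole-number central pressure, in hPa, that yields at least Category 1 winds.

972 hPa

Category 1 begins at V = 64 kt.
Required ΔP = (64/6.2)^(1/0.644) = 10.323^1.553 ≈ 37.52 hPa.
P_c ≤ 1010 − 37.52 = 972.48, so the highest integer P_c is 972 hPa.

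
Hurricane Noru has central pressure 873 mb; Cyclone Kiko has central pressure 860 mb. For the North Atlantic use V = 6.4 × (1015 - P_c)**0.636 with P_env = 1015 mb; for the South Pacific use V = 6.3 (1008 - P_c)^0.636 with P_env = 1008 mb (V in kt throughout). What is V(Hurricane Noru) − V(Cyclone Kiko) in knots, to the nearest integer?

Hurricane Noru: ΔP = 142; V ≈ 6.4 × 142^0.636 ≈ 149.64 kt.
Cyclone Kiko: ΔP = 148; V ≈ 6.3 × 148^0.636 ≈ 151.23 kt.
Difference ≈ 149.64 − 151.23 = -1.59 → -2 kt.

-2 kt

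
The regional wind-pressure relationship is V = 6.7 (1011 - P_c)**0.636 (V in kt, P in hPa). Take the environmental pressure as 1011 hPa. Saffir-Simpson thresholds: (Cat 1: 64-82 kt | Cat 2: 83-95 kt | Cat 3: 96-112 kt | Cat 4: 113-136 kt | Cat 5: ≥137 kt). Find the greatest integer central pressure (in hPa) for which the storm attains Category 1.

Category 1 begins at V = 64 kt.
Required ΔP = (64/6.7)^(1/0.636) = 9.552^1.572 ≈ 34.76 hPa.
P_c ≤ 1011 − 34.76 = 976.24, so the highest integer P_c is 976 hPa.

976 hPa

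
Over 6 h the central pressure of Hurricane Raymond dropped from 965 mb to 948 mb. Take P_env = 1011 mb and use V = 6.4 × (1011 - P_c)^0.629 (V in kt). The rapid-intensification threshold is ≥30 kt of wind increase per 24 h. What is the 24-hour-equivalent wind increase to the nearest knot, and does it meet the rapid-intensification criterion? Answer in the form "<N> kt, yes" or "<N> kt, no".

V₁: ΔP = 46, V ≈ 6.4 × 46^0.629 ≈ 71.13 kt.
V₂: ΔP = 63, V ≈ 6.4 × 63^0.629 ≈ 86.69 kt.
ΔV over 6 h = 15.56 kt → 24 h equivalent = 15.56 × 24/6 ≈ 62.24 kt.
62 kt ≥ 30 kt ⇒ rapid intensification.

62 kt, yes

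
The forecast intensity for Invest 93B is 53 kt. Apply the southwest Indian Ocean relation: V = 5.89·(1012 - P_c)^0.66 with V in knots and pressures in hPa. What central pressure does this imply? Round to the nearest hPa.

ΔP = (V / 5.89)^(1/0.66) = (53/5.89)^1.515.
53/5.89 = 8.998; 8.998^1.515 ≈ 27.91 hPa.
P_c = 1012 − 27.91 = 984.09 ≈ 984 hPa.

984 hPa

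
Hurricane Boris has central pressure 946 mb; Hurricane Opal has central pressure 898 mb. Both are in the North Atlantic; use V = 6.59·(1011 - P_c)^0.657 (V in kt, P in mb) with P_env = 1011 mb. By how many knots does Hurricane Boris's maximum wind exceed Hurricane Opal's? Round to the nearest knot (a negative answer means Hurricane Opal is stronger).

Hurricane Boris: ΔP = 65; V ≈ 6.59 × 65^0.657 ≈ 102.32 kt.
Hurricane Opal: ΔP = 113; V ≈ 6.59 × 113^0.657 ≈ 147.15 kt.
Difference ≈ 102.32 − 147.15 = -44.83 → -45 kt.

-45 kt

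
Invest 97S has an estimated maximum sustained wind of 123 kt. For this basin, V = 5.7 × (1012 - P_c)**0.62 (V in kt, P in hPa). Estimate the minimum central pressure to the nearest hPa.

ΔP = (V / 5.7)^(1/0.62) = (123/5.7)^1.613.
123/5.7 = 21.579; 21.579^1.613 ≈ 141.80 hPa.
P_c = 1012 − 141.80 = 870.20 ≈ 870 hPa.

870 hPa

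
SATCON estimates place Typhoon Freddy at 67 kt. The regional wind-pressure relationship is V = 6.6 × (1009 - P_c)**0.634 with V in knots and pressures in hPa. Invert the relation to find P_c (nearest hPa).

ΔP = (V / 6.6)^(1/0.634) = (67/6.6)^1.577.
67/6.6 = 10.152; 10.152^1.577 ≈ 38.69 hPa.
P_c = 1009 − 38.69 = 970.31 ≈ 970 hPa.

970 hPa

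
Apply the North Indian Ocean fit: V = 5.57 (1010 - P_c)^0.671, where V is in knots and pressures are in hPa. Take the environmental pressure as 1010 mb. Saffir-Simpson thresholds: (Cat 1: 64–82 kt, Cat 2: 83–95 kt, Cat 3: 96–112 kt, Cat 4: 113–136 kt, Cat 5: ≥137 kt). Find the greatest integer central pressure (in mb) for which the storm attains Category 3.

Category 3 begins at V = 96 kt.
Required ΔP = (96/5.57)^(1/0.671) = 17.235^1.490 ≈ 69.61 mb.
P_c ≤ 1010 − 69.61 = 940.39, so the highest integer P_c is 940 mb.

940 mb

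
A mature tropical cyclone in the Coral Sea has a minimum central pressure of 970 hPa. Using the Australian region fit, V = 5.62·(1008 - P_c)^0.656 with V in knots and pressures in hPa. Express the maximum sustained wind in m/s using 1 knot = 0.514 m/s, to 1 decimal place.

31.4 m/s

ΔP = 1008 − 970 = 38 hPa.
V ≈ 5.62 × 38^0.656 = 5.62 × 10.873 ≈ 61.105 kt.
61.105 × 0.514 ≈ 31.41 m/s → 31.4 m/s.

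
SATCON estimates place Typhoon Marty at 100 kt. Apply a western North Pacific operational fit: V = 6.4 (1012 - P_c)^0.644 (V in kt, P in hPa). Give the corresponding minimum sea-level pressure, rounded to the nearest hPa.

941 hPa

ΔP = (V / 6.4)^(1/0.644) = (100/6.4)^1.553.
100/6.4 = 15.625; 15.625^1.553 ≈ 71.41 hPa.
P_c = 1012 − 71.41 = 940.59 ≈ 941 hPa.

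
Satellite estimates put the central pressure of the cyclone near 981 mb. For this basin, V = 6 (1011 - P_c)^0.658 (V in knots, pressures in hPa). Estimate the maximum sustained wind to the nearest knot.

56 kt

ΔP = 1011 − 981 = 30 mb.
30^0.658 ≈ 9.374.
V ≈ 6 × 9.374 ≈ 56.2 kt.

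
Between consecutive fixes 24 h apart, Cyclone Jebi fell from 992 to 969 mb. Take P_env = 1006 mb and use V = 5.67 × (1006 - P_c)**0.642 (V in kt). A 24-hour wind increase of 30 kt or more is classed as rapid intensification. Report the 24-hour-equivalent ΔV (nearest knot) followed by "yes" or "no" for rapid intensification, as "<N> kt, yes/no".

27 kt, no

V₁: ΔP = 14, V ≈ 5.67 × 14^0.642 ≈ 30.86 kt.
V₂: ΔP = 37, V ≈ 5.67 × 37^0.642 ≈ 57.59 kt.
ΔV over 24 h = 26.73 kt → 24 h equivalent = 26.73 × 24/24 ≈ 26.73 kt.
27 kt < 30 kt ⇒ not rapid intensification.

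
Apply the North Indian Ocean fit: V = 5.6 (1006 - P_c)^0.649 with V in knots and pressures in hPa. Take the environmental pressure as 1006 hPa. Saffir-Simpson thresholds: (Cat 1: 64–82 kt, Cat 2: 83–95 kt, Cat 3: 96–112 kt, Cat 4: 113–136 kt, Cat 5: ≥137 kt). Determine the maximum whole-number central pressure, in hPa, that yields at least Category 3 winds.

Category 3 begins at V = 96 kt.
Required ΔP = (96/5.6)^(1/0.649) = 17.143^1.541 ≈ 79.71 hPa.
P_c ≤ 1006 − 79.71 = 926.29, so the highest integer P_c is 926 hPa.

926 hPa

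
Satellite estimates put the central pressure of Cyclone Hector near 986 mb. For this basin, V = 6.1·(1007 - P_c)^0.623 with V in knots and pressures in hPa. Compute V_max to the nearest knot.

41 kt

ΔP = 1007 − 986 = 21 mb.
21^0.623 ≈ 6.664.
V ≈ 6.1 × 6.664 ≈ 40.7 kt.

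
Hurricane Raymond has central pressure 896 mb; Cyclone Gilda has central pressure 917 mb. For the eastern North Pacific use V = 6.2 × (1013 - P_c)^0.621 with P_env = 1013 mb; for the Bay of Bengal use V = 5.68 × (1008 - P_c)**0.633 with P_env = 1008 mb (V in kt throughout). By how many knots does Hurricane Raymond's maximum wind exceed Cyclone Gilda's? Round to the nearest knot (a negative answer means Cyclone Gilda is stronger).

Hurricane Raymond: ΔP = 117; V ≈ 6.2 × 117^0.621 ≈ 119.33 kt.
Cyclone Gilda: ΔP = 91; V ≈ 5.68 × 91^0.633 ≈ 98.72 kt.
Difference ≈ 119.33 − 98.72 = 20.61 → 21 kt.

21 kt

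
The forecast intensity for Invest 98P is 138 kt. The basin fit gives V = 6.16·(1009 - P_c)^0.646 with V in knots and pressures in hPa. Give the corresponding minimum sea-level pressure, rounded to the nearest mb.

886 mb

ΔP = (V / 6.16)^(1/0.646) = (138/6.16)^1.548.
138/6.16 = 22.403; 22.403^1.548 ≈ 123.10 mb.
P_c = 1009 − 123.10 = 885.90 ≈ 886 mb.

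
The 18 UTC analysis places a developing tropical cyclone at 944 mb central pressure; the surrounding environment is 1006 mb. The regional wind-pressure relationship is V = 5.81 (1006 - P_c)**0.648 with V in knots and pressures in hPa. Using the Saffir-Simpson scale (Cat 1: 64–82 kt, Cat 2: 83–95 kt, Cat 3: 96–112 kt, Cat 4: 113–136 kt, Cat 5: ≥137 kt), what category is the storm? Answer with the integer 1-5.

ΔP = 1006 − 944 = 62 mb.
V ≈ 5.81 × 62^0.648 = 5.81 × 14.50 ≈ 84 kt.
84 kt falls in the Category 2 band.

2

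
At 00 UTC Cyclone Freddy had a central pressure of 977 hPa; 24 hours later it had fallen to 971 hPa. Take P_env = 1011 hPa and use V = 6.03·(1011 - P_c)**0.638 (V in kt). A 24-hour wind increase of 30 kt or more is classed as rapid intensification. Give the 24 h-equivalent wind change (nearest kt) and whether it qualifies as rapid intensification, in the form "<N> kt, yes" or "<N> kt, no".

6 kt, no

V₁: ΔP = 34, V ≈ 6.03 × 34^0.638 ≈ 57.20 kt.
V₂: ΔP = 40, V ≈ 6.03 × 40^0.638 ≈ 63.45 kt.
ΔV over 24 h = 6.25 kt → 24 h equivalent = 6.25 × 24/24 ≈ 6.25 kt.
6 kt < 30 kt ⇒ not rapid intensification.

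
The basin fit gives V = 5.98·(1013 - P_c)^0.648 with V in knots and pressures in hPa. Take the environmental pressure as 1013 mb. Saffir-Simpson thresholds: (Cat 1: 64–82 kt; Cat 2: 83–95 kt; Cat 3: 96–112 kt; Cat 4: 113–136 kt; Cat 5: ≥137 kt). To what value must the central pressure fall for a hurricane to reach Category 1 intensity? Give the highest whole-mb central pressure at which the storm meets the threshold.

Category 1 begins at V = 64 kt.
Required ΔP = (64/5.98)^(1/0.648) = 10.702^1.543 ≈ 38.79 mb.
P_c ≤ 1013 − 38.79 = 974.21, so the highest integer P_c is 974 mb.

974 mb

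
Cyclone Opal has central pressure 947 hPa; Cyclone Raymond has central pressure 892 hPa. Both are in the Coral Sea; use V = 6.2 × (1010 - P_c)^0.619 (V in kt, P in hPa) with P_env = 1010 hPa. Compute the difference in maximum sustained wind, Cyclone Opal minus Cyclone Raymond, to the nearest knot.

Cyclone Opal: ΔP = 63; V ≈ 6.2 × 63^0.619 ≈ 80.57 kt.
Cyclone Raymond: ΔP = 118; V ≈ 6.2 × 118^0.619 ≈ 118.82 kt.
Difference ≈ 80.57 − 118.82 = -38.25 → -38 kt.

-38 kt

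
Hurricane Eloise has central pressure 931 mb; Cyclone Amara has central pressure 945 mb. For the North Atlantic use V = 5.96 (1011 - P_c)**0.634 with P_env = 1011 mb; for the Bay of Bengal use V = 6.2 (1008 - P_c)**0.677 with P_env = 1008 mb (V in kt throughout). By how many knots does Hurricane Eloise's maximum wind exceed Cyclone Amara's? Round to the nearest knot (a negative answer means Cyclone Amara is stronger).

Hurricane Eloise: ΔP = 80; V ≈ 5.96 × 80^0.634 ≈ 95.90 kt.
Cyclone Amara: ΔP = 63; V ≈ 6.2 × 63^0.677 ≈ 102.46 kt.
Difference ≈ 95.90 − 102.46 = -6.56 → -7 kt.

-7 kt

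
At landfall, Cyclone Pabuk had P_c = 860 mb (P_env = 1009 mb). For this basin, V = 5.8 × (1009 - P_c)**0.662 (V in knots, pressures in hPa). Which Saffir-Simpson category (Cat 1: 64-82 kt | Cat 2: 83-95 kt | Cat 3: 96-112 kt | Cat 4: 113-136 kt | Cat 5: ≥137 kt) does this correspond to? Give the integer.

ΔP = 1009 − 860 = 149 mb.
V ≈ 5.8 × 149^0.662 = 5.8 × 27.46 ≈ 159 kt.
159 kt falls in the Category 5 band.

5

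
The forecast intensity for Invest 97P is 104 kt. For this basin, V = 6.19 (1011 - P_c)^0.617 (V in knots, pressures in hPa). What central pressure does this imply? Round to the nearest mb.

914 mb

ΔP = (V / 6.19)^(1/0.617) = (104/6.19)^1.621.
104/6.19 = 16.801; 16.801^1.621 ≈ 96.82 mb.
P_c = 1011 − 96.82 = 914.18 ≈ 914 mb.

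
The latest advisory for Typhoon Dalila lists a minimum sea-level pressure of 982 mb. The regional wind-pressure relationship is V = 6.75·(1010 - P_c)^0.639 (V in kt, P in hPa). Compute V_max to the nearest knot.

57 kt

ΔP = 1010 − 982 = 28 mb.
28^0.639 ≈ 8.409.
V ≈ 6.75 × 8.409 ≈ 56.8 kt.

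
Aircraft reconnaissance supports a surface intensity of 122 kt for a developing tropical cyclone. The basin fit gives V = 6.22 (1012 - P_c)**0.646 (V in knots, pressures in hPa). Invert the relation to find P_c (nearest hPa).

ΔP = (V / 6.22)^(1/0.646) = (122/6.22)^1.548.
122/6.22 = 19.614; 19.614^1.548 ≈ 100.20 hPa.
P_c = 1012 − 100.20 = 911.80 ≈ 912 hPa.

912 hPa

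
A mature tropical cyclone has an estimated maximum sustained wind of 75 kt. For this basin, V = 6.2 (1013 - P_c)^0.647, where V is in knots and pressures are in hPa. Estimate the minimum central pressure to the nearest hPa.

ΔP = (V / 6.2)^(1/0.647) = (75/6.2)^1.546.
75/6.2 = 12.097; 12.097^1.546 ≈ 47.14 hPa.
P_c = 1013 − 47.14 = 965.86 ≈ 966 hPa.

966 hPa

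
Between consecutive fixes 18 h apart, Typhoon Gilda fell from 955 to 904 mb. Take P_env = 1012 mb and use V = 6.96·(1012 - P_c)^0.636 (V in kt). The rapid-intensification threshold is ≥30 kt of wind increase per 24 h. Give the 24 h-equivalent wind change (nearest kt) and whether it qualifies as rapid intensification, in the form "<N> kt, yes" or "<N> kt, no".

V₁: ΔP = 57, V ≈ 6.96 × 57^0.636 ≈ 91.06 kt.
V₂: ΔP = 108, V ≈ 6.96 × 108^0.636 ≈ 136.73 kt.
ΔV over 18 h = 45.67 kt → 24 h equivalent = 45.67 × 24/18 ≈ 60.89 kt.
61 kt ≥ 30 kt ⇒ rapid intensification.

61 kt, yes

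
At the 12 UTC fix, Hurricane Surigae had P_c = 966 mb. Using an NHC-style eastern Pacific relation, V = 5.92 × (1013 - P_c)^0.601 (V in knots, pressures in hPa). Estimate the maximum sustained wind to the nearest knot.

ΔP = 1013 − 966 = 47 mb.
47^0.601 ≈ 10.114.
V ≈ 5.92 × 10.114 ≈ 59.9 kt.

60 kt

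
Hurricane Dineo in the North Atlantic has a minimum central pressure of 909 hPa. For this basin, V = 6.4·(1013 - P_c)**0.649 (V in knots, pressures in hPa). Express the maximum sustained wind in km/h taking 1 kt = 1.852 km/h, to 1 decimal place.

241.5 km/h

ΔP = 1013 − 909 = 104 hPa.
V ≈ 6.4 × 104^0.649 = 6.4 × 20.373 ≈ 130.387 kt.
130.387 × 1.852 ≈ 241.48 km/h → 241.5 km/h.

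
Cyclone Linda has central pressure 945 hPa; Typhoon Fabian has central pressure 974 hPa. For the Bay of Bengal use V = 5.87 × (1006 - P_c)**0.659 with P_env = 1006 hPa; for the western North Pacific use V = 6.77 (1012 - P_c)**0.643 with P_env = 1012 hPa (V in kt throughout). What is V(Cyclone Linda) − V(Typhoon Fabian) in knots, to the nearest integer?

Cyclone Linda: ΔP = 61; V ≈ 5.87 × 61^0.659 ≈ 88.14 kt.
Typhoon Fabian: ΔP = 38; V ≈ 6.77 × 38^0.643 ≈ 70.21 kt.
Difference ≈ 88.14 − 70.21 = 17.93 → 18 kt.

18 kt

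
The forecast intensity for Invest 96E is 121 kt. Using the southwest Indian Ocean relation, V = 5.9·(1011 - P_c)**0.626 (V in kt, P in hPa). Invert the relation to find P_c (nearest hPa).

ΔP = (V / 5.9)^(1/0.626) = (121/5.9)^1.597.
121/5.9 = 20.508; 20.508^1.597 ≈ 124.66 hPa.
P_c = 1011 − 124.66 = 886.34 ≈ 886 hPa.

886 hPa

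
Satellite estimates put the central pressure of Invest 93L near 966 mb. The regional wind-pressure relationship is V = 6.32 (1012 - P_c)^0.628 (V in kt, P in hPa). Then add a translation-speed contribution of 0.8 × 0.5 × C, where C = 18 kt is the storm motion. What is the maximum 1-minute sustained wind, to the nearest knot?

ΔP = 1012 − 966 = 46 mb.
46^0.628 ≈ 11.072.
V ≈ 6.32 × 11.072 ≈ 70.0 kt.
Translation term: 0.8 × 0.5 × 18 = 7.2 kt.
Corrected V ≈ 77.2 kt → 77 kt.

77 kt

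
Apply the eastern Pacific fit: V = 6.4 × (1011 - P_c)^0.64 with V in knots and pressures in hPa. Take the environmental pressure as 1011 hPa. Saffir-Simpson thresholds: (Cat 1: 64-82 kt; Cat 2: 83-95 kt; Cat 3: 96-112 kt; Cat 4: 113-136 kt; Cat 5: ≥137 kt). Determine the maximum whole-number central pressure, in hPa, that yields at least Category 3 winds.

Category 3 begins at V = 96 kt.
Required ΔP = (96/6.4)^(1/0.64) = 15.000^1.562 ≈ 68.81 hPa.
P_c ≤ 1011 − 68.81 = 942.19, so the highest integer P_c is 942 hPa.

942 hPa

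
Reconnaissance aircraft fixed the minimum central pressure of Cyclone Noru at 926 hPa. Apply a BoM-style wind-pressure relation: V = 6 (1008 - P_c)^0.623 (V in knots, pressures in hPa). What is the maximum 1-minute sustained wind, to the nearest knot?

ΔP = 1008 − 926 = 82 hPa.
82^0.623 ≈ 15.571.
V ≈ 6 × 15.571 ≈ 93.4 kt.

93 kt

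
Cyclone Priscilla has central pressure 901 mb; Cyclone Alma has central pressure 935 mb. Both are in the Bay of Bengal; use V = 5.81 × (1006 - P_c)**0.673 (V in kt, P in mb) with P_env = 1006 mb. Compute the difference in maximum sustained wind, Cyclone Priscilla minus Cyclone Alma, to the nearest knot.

31 kt

Cyclone Priscilla: ΔP = 105; V ≈ 5.81 × 105^0.673 ≈ 133.18 kt.
Cyclone Alma: ΔP = 71; V ≈ 5.81 × 71^0.673 ≈ 102.35 kt.
Difference ≈ 133.18 − 102.35 = 30.83 → 31 kt.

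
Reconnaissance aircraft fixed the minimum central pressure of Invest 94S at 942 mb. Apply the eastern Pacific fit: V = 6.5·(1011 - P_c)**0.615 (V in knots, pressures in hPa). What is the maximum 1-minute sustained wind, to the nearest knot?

ΔP = 1011 − 942 = 69 mb.
69^0.615 ≈ 13.517.
V ≈ 6.5 × 13.517 ≈ 87.9 kt.

88 kt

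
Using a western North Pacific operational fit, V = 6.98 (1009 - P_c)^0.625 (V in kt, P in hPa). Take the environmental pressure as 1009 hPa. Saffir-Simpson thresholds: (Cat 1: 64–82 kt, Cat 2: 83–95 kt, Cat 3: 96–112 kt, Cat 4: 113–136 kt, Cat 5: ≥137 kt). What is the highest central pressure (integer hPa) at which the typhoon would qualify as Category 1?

974 hPa

Category 1 begins at V = 64 kt.
Required ΔP = (64/6.98)^(1/0.625) = 9.169^1.600 ≈ 34.65 hPa.
P_c ≤ 1009 − 34.65 = 974.35, so the highest integer P_c is 974 hPa.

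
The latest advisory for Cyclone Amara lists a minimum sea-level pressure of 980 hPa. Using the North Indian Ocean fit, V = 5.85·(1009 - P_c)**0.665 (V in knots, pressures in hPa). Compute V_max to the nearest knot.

55 kt

ΔP = 1009 − 980 = 29 hPa.
29^0.665 ≈ 9.386.
V ≈ 5.85 × 9.386 ≈ 54.9 kt.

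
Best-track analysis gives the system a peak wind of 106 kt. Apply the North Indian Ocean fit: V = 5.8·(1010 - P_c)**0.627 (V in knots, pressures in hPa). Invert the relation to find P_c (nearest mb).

907 mb

ΔP = (V / 5.8)^(1/0.627) = (106/5.8)^1.595.
106/5.8 = 18.276; 18.276^1.595 ≈ 102.94 mb.
P_c = 1010 − 102.94 = 907.06 ≈ 907 mb.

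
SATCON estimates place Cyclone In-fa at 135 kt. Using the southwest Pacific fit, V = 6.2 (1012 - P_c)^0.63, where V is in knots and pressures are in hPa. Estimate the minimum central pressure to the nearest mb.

879 mb

ΔP = (V / 6.2)^(1/0.63) = (135/6.2)^1.587.
135/6.2 = 21.774; 21.774^1.587 ≈ 132.96 mb.
P_c = 1012 − 132.96 = 879.04 ≈ 879 mb.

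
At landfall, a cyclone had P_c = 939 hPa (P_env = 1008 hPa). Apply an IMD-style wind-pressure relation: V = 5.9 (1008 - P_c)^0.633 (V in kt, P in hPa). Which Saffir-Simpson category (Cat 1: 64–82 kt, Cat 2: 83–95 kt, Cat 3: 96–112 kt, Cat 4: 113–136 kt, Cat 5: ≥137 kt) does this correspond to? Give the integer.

2

ΔP = 1008 − 939 = 69 hPa.
V ≈ 5.9 × 69^0.633 = 5.9 × 14.59 ≈ 86 kt.
86 kt falls in the Category 2 band.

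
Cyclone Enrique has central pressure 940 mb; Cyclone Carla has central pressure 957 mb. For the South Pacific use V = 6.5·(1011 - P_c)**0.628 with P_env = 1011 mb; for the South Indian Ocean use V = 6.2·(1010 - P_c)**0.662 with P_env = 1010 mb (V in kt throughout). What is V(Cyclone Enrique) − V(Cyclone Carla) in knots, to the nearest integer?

Cyclone Enrique: ΔP = 71; V ≈ 6.5 × 71^0.628 ≈ 94.52 kt.
Cyclone Carla: ΔP = 53; V ≈ 6.2 × 53^0.662 ≈ 85.87 kt.
Difference ≈ 94.52 − 85.87 = 8.65 → 9 kt.

9 kt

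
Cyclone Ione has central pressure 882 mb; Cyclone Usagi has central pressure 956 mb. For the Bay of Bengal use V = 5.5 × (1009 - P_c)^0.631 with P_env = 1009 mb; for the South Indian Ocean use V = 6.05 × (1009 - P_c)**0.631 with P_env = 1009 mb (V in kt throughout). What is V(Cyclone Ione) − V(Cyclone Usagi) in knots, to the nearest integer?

Cyclone Ione: ΔP = 127; V ≈ 5.5 × 127^0.631 ≈ 116.91 kt.
Cyclone Usagi: ΔP = 53; V ≈ 6.05 × 53^0.631 ≈ 74.09 kt.
Difference ≈ 116.91 − 74.09 = 42.82 → 43 kt.

43 kt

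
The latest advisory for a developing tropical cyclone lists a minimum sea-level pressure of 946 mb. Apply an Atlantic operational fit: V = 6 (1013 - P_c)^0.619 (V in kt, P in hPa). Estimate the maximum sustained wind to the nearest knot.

81 kt

ΔP = 1013 − 946 = 67 mb.
67^0.619 ≈ 13.500.
V ≈ 6 × 13.500 ≈ 81.0 kt.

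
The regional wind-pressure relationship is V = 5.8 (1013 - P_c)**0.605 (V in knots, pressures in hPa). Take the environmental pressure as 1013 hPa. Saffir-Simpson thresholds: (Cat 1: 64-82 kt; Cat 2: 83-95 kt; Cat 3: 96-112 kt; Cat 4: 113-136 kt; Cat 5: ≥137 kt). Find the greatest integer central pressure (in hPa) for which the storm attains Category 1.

Category 1 begins at V = 64 kt.
Required ΔP = (64/5.8)^(1/0.605) = 11.034^1.653 ≈ 52.91 hPa.
P_c ≤ 1013 − 52.91 = 960.09, so the highest integer P_c is 960 hPa.

960 hPa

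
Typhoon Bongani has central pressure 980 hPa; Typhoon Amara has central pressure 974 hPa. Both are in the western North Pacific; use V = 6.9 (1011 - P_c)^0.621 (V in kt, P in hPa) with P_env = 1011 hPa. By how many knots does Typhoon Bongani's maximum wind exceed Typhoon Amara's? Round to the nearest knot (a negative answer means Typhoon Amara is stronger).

Typhoon Bongani: ΔP = 31; V ≈ 6.9 × 31^0.621 ≈ 58.21 kt.
Typhoon Amara: ΔP = 37; V ≈ 6.9 × 37^0.621 ≈ 64.97 kt.
Difference ≈ 58.21 − 64.97 = -6.76 → -7 kt.

-7 kt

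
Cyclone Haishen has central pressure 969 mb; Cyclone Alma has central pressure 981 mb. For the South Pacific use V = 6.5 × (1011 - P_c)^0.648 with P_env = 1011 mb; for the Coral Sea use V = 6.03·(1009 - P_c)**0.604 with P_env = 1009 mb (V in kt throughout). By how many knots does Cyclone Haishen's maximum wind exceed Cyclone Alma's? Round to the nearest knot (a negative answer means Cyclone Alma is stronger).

Cyclone Haishen: ΔP = 42; V ≈ 6.5 × 42^0.648 ≈ 73.25 kt.
Cyclone Alma: ΔP = 28; V ≈ 6.03 × 28^0.604 ≈ 45.12 kt.
Difference ≈ 73.25 − 45.12 = 28.13 → 28 kt.

28 kt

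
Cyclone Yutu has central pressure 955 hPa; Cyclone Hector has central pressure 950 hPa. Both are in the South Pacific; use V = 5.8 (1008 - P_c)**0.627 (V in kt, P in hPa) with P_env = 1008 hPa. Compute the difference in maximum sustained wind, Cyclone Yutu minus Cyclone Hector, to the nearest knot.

-4 kt

Cyclone Yutu: ΔP = 53; V ≈ 5.8 × 53^0.627 ≈ 69.91 kt.
Cyclone Hector: ΔP = 58; V ≈ 5.8 × 58^0.627 ≈ 73.98 kt.
Difference ≈ 69.91 − 73.98 = -4.07 → -4 kt.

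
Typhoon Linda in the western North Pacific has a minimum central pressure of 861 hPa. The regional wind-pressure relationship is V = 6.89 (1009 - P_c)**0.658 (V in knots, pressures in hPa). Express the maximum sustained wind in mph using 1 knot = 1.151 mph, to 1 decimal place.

212.5 mph

ΔP = 1009 − 861 = 148 hPa.
V ≈ 6.89 × 148^0.658 = 6.89 × 26.794 ≈ 184.608 kt.
184.608 × 1.151 ≈ 212.48 mph → 212.5 mph.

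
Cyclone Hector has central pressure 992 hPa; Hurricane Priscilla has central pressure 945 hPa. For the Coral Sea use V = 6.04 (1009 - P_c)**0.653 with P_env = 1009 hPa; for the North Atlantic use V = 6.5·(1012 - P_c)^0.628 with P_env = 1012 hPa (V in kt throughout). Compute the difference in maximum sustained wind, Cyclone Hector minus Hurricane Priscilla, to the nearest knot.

Cyclone Hector: ΔP = 17; V ≈ 6.04 × 17^0.653 ≈ 38.42 kt.
Hurricane Priscilla: ΔP = 67; V ≈ 6.5 × 67^0.628 ≈ 91.14 kt.
Difference ≈ 38.42 − 91.14 = -52.72 → -53 kt.

-53 kt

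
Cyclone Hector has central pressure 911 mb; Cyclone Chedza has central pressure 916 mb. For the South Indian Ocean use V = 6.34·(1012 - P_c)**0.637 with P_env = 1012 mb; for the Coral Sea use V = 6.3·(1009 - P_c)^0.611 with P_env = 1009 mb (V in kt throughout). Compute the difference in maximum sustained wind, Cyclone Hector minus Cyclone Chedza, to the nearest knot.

19 kt

Cyclone Hector: ΔP = 101; V ≈ 6.34 × 101^0.637 ≈ 119.91 kt.
Cyclone Chedza: ΔP = 93; V ≈ 6.3 × 93^0.611 ≈ 100.48 kt.
Difference ≈ 119.91 − 100.48 = 19.43 → 19 kt.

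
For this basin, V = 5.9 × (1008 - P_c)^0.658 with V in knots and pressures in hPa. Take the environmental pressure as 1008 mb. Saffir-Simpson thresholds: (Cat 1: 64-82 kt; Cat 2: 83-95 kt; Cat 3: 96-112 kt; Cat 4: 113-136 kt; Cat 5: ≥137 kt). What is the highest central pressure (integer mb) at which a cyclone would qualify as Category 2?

Category 2 begins at V = 83 kt.
Required ΔP = (83/5.9)^(1/0.658) = 14.068^1.520 ≈ 55.59 mb.
P_c ≤ 1008 − 55.59 = 952.41, so the highest integer P_c is 952 mb.

952 mb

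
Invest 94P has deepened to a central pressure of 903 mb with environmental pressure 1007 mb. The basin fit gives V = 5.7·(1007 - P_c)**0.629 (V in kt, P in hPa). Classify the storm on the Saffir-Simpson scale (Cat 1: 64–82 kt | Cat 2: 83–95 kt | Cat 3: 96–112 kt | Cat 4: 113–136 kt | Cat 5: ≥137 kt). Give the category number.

3

ΔP = 1007 − 903 = 104 mb.
V ≈ 5.7 × 104^0.629 = 5.7 × 18.57 ≈ 106 kt.
106 kt falls in the Category 3 band.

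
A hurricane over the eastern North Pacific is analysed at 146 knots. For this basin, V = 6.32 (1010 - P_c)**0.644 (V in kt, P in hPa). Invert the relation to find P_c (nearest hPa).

ΔP = (V / 6.32)^(1/0.644) = (146/6.32)^1.553.
146/6.32 = 23.101; 23.101^1.553 ≈ 131.05 hPa.
P_c = 1010 − 131.05 = 878.95 ≈ 879 hPa.

879 hPa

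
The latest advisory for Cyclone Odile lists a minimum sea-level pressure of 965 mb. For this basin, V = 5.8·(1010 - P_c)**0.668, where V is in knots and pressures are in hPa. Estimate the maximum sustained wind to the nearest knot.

74 kt

ΔP = 1010 − 965 = 45 mb.
45^0.668 ≈ 12.716.
V ≈ 5.8 × 12.716 ≈ 73.8 kt.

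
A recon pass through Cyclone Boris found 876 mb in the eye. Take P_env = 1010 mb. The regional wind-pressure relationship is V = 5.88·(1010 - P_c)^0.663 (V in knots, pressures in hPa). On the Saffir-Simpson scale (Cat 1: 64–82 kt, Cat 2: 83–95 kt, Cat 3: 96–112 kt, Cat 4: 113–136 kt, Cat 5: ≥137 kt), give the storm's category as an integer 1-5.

ΔP = 1010 − 876 = 134 mb.
V ≈ 5.88 × 134^0.663 = 5.88 × 25.72 ≈ 151 kt.
151 kt falls in the Category 5 band.

5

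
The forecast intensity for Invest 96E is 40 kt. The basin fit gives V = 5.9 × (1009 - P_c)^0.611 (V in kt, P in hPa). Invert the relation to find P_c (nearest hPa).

986 hPa

ΔP = (V / 5.9)^(1/0.611) = (40/5.9)^1.637.
40/5.9 = 6.780; 6.780^1.637 ≈ 22.93 hPa.
P_c = 1009 − 22.93 = 986.07 ≈ 986 hPa.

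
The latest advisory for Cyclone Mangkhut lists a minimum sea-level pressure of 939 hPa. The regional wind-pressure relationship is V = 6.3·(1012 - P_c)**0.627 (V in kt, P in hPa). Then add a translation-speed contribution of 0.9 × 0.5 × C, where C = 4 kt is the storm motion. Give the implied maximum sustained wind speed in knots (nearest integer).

ΔP = 1012 − 939 = 73 hPa.
73^0.627 ≈ 14.733.
V ≈ 6.3 × 14.733 ≈ 92.8 kt.
Translation term: 0.9 × 0.5 × 4 = 1.8 kt.
Corrected V ≈ 94.6 kt → 95 kt.

95 kt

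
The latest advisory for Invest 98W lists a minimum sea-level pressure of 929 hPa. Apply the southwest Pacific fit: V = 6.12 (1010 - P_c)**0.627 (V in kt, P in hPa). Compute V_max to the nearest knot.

ΔP = 1010 − 929 = 81 hPa.
81^0.627 ≈ 15.726.
V ≈ 6.12 × 15.726 ≈ 96.2 kt.

96 kt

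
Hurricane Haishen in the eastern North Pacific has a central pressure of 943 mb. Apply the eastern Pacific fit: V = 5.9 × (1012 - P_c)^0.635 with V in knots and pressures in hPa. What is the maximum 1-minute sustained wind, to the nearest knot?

ΔP = 1012 − 943 = 69 mb.
69^0.635 ≈ 14.712.
V ≈ 5.9 × 14.712 ≈ 86.8 kt.

87 kt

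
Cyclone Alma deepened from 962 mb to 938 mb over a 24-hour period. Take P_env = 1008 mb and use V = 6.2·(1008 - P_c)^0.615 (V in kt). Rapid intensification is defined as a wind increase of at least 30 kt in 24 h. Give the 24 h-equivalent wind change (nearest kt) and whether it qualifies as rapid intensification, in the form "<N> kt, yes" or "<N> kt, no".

V₁: ΔP = 46, V ≈ 6.2 × 46^0.615 ≈ 65.31 kt.
V₂: ΔP = 70, V ≈ 6.2 × 70^0.615 ≈ 84.55 kt.
ΔV over 24 h = 19.24 kt → 24 h equivalent = 19.24 × 24/24 ≈ 19.24 kt.
19 kt < 30 kt ⇒ not rapid intensification.

19 kt, no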